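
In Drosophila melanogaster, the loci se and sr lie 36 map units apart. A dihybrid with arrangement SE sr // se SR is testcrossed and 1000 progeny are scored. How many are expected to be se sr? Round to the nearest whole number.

A map distance of 36 map units corresponds to a recombination frequency of 0.360.
The F1 is SE sr / se SR, so se sr is a recombinant gamete class with expected frequency r/2 = 0.360/2 = 0.1800.
Expected number = 0.1800 × 1000 = 180.00 ≈ 180.

180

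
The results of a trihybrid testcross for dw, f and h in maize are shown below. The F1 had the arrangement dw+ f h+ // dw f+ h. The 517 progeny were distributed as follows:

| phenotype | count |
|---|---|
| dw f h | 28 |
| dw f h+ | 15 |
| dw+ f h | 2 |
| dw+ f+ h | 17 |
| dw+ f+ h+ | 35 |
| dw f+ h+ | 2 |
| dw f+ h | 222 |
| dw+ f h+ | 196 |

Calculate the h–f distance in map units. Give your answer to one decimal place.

The two rarest classes, dw+ f h and dw f+ h+, are the double crossovers. Comparing them with the parentals, only the h allele has switched, so h is the middle locus and the order is f – h – dw.
Crossovers in the f–h interval produce the single-crossover classes dw+ f+ h+ and dw f h (35 + 28 = 63) plus the double crossovers (4).
RF(f–h) = (63 + 4) / 517 = 67/517 = 0.1296 → 13.0 map units.

13.0 map units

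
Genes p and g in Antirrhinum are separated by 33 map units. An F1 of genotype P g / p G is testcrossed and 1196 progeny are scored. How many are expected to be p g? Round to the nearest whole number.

197

A map distance of 33 map units corresponds to a recombination frequency of 0.330.
The F1 is P g / p G, so p g is a recombinant gamete class with expected frequency r/2 = 0.330/2 = 0.1650.
Expected number = 0.1650 × 1196 = 197.34 ≈ 197.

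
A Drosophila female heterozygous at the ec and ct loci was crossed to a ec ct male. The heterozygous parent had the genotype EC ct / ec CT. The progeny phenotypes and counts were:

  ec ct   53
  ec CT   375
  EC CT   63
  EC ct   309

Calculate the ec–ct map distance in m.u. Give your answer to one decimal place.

14.5 m.u.

The recombinant classes are EC CT and ec ct: 63 + 53 = 116.
Recombination frequency = 116/800 = 0.1450 ≈ 14.5%, i.e. 14.5 m.u.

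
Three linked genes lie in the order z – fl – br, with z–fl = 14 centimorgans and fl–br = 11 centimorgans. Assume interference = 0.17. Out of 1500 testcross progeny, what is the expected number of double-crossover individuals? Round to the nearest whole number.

19

Map distances give recombination frequencies of 0.140 and 0.110 for the two intervals.
With interference 0.17 (so coincidence = 0.83), expected double-crossover frequency = 0.140 × 0.110 × 0.83 = 0.01278.
Expected number = 0.01278 × 1500 = 19.17 ≈ 19.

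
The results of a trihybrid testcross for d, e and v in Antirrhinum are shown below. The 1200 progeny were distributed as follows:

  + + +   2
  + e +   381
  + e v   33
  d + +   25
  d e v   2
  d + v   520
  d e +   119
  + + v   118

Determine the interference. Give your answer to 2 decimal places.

0.68

The two most frequent reciprocal classes, + e + and d + v, are the parental types, so the F1 was + e + / d + v.
The two rarest classes, + + + and d e v, are the double crossovers. Comparing them with the parentals, only the e allele has switched, so e is the middle locus and the order is v – e – d.
v–e: (58 + 4)/1200 = 0.0517; e–d: (237 + 4)/1200 = 0.2008.
Expected DCO frequency = 0.0517 × 0.2008 ≈ 0.01038; observed = 4/1200 ≈ 0.00333.
Coefficient of coincidence = 0.00333/0.01038 ≈ 0.32; interference = 1 − 0.32 = 0.68.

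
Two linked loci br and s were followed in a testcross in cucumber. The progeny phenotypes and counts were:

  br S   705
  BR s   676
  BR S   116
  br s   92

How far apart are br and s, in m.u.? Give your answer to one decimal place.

13.1 m.u.

The two most frequent classes, BR s (676) and br S (705), are the parental types, so the F1 was BR s / br S.
The recombinant classes are BR S and br s: 116 + 92 = 208.
Recombination frequency = 208/1589 = 0.1309 ≈ 13.1%, i.e. 13.1 m.u.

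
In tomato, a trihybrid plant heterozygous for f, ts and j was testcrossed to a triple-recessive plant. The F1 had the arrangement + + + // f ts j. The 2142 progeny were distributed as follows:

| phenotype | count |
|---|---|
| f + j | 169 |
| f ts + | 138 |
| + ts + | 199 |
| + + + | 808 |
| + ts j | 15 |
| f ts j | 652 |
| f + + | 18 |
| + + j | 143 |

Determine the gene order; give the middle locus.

The two rarest classes, f + + and + ts j, are the double crossovers. Comparing them with the parentals, only the f allele has switched, so f is the middle locus and the order is j – f – ts.

f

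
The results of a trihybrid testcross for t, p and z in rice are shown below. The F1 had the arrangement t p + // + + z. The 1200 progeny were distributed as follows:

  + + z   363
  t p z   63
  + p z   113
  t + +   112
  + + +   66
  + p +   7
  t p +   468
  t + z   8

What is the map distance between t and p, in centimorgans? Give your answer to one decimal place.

The two rarest classes, + p + and t + z, are the double crossovers. Comparing them with the parentals, only the t allele has switched, so t is the middle locus and the order is p – t – z.
Crossovers in the p–t interval produce the single-crossover classes t + + and + p z (112 + 113 = 225) plus the double crossovers (15).
RF(p–t) = (225 + 15) / 1200 = 240/1200 = 0.2000 → 20.0 centimorgans.

20.0 centimorgans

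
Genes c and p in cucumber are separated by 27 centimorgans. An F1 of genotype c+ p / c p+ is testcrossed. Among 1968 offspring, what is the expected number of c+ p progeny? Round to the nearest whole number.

A map distance of 27 centimorgans corresponds to a recombination frequency of 0.270.
The F1 is c+ p / c p+, so c+ p is a parental gamete class with expected frequency (1 − r)/2 = 0.730/2 = 0.3650.
Expected number = 0.3650 × 1968 = 718.32 ≈ 718.

718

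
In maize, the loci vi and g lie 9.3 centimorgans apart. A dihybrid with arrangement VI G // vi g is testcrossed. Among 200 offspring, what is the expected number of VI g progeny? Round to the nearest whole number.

A map distance of 9.3 centimorgans corresponds to a recombination frequency of 0.093.
The F1 is VI G / vi g, so VI g is a recombinant gamete class with expected frequency r/2 = 0.093/2 = 0.0465.
Expected number = 0.0465 × 200 = 9.30 ≈ 9.

9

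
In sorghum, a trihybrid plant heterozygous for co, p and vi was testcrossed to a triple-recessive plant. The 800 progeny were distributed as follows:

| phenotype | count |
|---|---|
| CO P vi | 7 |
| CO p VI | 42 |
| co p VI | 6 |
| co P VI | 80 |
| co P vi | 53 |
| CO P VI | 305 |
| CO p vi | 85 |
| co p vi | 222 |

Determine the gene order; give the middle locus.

The two most frequent reciprocal classes, CO P VI and co p vi, are the parental types, so the F1 was CO P VI / co p vi.
The two rarest classes, CO P vi and co p VI, are the double crossovers. Comparing them with the parentals, only the vi allele has switched, so vi is the middle locus and the order is p – vi – co.

vi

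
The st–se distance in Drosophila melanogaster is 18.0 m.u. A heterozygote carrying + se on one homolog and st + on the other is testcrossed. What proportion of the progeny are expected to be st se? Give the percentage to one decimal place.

A map distance of 18.0 m.u. corresponds to a recombination frequency of 0.180.
The F1 is + se / st +, so st se is a recombinant gamete class with expected frequency r/2 = 0.180/2 = 0.0900.
That is 0.0900 = 9.0% of the progeny.

9.0%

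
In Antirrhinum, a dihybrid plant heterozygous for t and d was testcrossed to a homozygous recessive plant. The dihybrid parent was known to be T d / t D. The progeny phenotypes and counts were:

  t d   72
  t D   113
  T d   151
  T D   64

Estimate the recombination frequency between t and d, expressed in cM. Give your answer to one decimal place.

The recombinant classes are T D and t d: 64 + 72 = 136.
Recombination frequency = 136/400 = 0.3400 ≈ 34.0%, i.e. 34.0 cM.

34.0 cM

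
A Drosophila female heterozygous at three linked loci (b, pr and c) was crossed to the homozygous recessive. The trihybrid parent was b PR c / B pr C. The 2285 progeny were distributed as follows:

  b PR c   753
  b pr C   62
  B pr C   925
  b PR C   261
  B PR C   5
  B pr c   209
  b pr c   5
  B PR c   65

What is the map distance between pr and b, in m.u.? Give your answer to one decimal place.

The two rarest classes, b pr c and B PR C, are the double crossovers. Comparing them with the parentals, only the pr allele has switched, so pr is the middle locus and the order is b – pr – c.
Crossovers in the b–pr interval produce the single-crossover classes B PR c and b pr C (65 + 62 = 127) plus the double crossovers (10).
RF(b–pr) = (127 + 10) / 2285 = 137/2285 = 0.0600 → 6.0 m.u.

6.0 m.u.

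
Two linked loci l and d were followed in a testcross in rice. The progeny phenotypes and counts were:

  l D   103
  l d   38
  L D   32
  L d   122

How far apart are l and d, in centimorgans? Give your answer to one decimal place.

23.7 centimorgans

The two most frequent classes, L d (122) and l D (103), are the parental types, so the F1 was L d / l D.
The recombinant classes are L D and l d: 32 + 38 = 70.
Recombination frequency = 70/295 = 0.2373 ≈ 23.7%, i.e. 23.7 centimorgans.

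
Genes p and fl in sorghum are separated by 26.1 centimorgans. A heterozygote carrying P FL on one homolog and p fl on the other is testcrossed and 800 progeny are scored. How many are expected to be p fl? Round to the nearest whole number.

296

A map distance of 26.1 centimorgans corresponds to a recombination frequency of 0.261.
The F1 is P FL / p fl, so p fl is a parental gamete class with expected frequency (1 − r)/2 = 0.739/2 = 0.3695.
Expected number = 0.3695 × 800 = 295.60 ≈ 296.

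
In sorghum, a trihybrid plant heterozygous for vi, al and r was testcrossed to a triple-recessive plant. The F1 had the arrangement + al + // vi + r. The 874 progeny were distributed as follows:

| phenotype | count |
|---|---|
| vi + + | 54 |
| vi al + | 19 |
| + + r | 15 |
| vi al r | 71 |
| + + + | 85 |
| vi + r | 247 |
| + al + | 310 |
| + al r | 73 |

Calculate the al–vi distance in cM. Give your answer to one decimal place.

21.7 cM

The two rarest classes, vi al + and + + r, are the double crossovers. Comparing them with the parentals, only the vi allele has switched, so vi is the middle locus and the order is r – vi – al.
Crossovers in the vi–al interval produce the single-crossover classes + + + and vi al r (85 + 71 = 156) plus the double crossovers (34).
RF(vi–al) = (156 + 34) / 874 = 190/874 = 0.2174 → 21.7 cM.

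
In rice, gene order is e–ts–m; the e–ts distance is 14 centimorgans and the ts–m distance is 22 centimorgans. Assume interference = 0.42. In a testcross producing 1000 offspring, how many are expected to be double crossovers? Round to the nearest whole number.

18

Map distances give recombination frequencies of 0.140 and 0.220 for the two intervals.
With interference 0.42 (so coincidence = 0.58), expected double-crossover frequency = 0.140 × 0.220 × 0.58 = 0.01786.
Expected number = 0.01786 × 1000 = 17.86 ≈ 18.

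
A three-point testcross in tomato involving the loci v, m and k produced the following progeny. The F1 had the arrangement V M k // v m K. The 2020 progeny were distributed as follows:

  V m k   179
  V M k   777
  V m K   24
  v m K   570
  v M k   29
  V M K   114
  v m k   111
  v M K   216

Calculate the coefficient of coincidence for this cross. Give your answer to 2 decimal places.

The two rarest classes, v M k and V m K, are the double crossovers. Comparing them with the parentals, only the v allele has switched, so v is the middle locus and the order is m – v – k.
m–v: (395 + 53)/2020 = 0.2218; v–k: (225 + 53)/2020 = 0.1376.
Expected DCO frequency = 0.2218 × 0.1376 ≈ 0.03052; observed = 53/2020 ≈ 0.02624.
Coefficient of coincidence = 0.02624/0.03052 ≈ 0.86.

0.86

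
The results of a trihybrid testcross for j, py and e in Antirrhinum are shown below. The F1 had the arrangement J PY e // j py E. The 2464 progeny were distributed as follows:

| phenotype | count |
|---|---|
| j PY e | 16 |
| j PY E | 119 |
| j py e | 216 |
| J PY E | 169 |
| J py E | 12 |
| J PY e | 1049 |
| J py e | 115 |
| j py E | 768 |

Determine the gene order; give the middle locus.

The two rarest classes, j PY e and J py E, are the double crossovers. Comparing them with the parentals, only the j allele has switched, so j is the middle locus and the order is py – j – e.

j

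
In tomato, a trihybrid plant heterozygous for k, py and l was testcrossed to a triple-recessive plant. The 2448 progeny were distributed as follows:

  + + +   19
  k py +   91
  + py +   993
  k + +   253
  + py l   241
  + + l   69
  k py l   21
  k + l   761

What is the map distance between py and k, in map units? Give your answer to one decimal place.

The two most frequent reciprocal classes, + py + and k + l, are the parental types, so the F1 was + py + / k + l.
The two rarest classes, + + + and k py l, are the double crossovers. Comparing them with the parentals, only the py allele has switched, so py is the middle locus and the order is l – py – k.
Crossovers in the py–k interval produce the single-crossover classes k py + and + + l (91 + 69 = 160) plus the double crossovers (40).
RF(py–k) = (160 + 40) / 2448 = 200/2448 = 0.0817 → 8.2 map units.

8.2 map units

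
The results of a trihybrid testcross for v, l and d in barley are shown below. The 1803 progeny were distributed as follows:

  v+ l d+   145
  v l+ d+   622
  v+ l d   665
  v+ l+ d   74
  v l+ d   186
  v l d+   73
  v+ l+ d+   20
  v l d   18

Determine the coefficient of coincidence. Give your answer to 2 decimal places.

The two most frequent reciprocal classes, v+ l d and v l+ d+, are the parental types, so the F1 was v+ l d / v l+ d+.
The two rarest classes, v l d and v+ l+ d+, are the double crossovers. Comparing them with the parentals, only the v allele has switched, so v is the middle locus and the order is l – v – d.
l–v: (147 + 38)/1803 = 0.1026; v–d: (331 + 38)/1803 = 0.2047.
Expected DCO frequency = 0.1026 × 0.2047 ≈ 0.02100; observed = 38/1803 ≈ 0.02108.
Coefficient of coincidence = 0.02108/0.02100 ≈ 1.00.

1.00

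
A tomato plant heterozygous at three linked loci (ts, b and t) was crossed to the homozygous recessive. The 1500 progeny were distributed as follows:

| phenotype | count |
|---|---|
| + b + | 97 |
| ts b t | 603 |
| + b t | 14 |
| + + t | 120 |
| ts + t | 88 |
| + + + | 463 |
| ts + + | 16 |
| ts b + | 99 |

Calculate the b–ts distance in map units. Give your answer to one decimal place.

14.3 map units

The two most frequent reciprocal classes, + + + and ts b t, are the parental types, so the F1 was + + + / ts b t.
The two rarest classes, ts + + and + b t, are the double crossovers. Comparing them with the parentals, only the ts allele has switched, so ts is the middle locus and the order is b – ts – t.
Crossovers in the b–ts interval produce the single-crossover classes + b + and ts + t (97 + 88 = 185) plus the double crossovers (30).
RF(b–ts) = (185 + 30) / 1500 = 215/1500 = 0.1433 → 14.3 map units.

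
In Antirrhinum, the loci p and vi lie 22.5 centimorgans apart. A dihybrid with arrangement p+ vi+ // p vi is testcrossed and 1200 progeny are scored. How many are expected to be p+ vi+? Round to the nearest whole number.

A map distance of 22.5 centimorgans corresponds to a recombination frequency of 0.225.
The F1 is p+ vi+ / p vi, so p+ vi+ is a parental gamete class with expected frequency (1 − r)/2 = 0.775/2 = 0.3875.
Expected number = 0.3875 × 1200 = 465.00 ≈ 465.

465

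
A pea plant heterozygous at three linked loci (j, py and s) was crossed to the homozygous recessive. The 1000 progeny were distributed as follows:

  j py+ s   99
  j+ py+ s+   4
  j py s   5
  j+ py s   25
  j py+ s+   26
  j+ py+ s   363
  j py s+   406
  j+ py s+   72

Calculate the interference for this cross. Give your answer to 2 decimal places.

The two most frequent reciprocal classes, j+ py+ s and j py s+, are the parental types, so the F1 was j+ py+ s / j py s+.
The two rarest classes, j+ py+ s+ and j py s, are the double crossovers. Comparing them with the parentals, only the s allele has switched, so s is the middle locus and the order is py – s – j.
py–s: (51 + 9)/1000 = 0.0600; s–j: (171 + 9)/1000 = 0.1800.
Expected DCO frequency = 0.0600 × 0.1800 ≈ 0.01080; observed = 9/1000 ≈ 0.00900.
Coefficient of coincidence = 0.00900/0.01080 ≈ 0.83; interference = 1 − 0.83 = 0.17.

0.17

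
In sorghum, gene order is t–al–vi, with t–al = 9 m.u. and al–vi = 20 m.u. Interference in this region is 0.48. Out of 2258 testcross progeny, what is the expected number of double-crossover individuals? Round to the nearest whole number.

Map distances give recombination frequencies of 0.090 and 0.200 for the two intervals.
With interference 0.48 (so coincidence = 0.52), expected double-crossover frequency = 0.090 × 0.200 × 0.52 = 0.00936.
Expected number = 0.00936 × 2258 = 21.13 ≈ 21.

21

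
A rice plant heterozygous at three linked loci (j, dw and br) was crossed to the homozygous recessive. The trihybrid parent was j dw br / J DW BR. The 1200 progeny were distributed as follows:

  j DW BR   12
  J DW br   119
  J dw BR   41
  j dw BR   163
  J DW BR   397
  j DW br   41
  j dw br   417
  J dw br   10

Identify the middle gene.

j

The two rarest classes, J dw br and j DW BR, are the double crossovers. Comparing them with the parentals, only the j allele has switched, so j is the middle locus and the order is br – j – dw.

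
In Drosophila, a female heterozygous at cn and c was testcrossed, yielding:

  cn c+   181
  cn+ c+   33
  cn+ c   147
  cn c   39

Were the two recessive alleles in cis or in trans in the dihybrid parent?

The two most frequent classes are cn+ c (147) and cn c+ (181); these are the parental (non-recombinant) types.
So the F1 carried cn+ c on one chromosome and cn c+ on the other — the recessive alleles are on opposite chromosomes (trans / repulsion).

trans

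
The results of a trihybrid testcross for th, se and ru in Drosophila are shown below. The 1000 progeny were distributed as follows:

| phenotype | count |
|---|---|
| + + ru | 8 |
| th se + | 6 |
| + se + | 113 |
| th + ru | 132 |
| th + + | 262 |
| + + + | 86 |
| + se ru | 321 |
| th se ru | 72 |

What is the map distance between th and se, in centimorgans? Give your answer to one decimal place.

The two most frequent reciprocal classes, + se ru and th + +, are the parental types, so the F1 was + se ru / th + +.
The two rarest classes, + + ru and th se +, are the double crossovers. Comparing them with the parentals, only the se allele has switched, so se is the middle locus and the order is ru – se – th.
Crossovers in the se–th interval produce the single-crossover classes th se ru and + + + (72 + 86 = 158) plus the double crossovers (14).
RF(se–th) = (158 + 14) / 1000 = 172/1000 = 0.1720 → 17.2 centimorgans.

17.2 centimorgans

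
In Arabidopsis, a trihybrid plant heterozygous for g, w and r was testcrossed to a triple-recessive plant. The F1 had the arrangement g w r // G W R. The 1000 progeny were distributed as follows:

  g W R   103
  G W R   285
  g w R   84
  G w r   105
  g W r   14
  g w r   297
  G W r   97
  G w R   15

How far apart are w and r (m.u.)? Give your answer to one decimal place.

The two rarest classes, g W r and G w R, are the double crossovers. Comparing them with the parentals, only the w allele has switched, so w is the middle locus and the order is r – w – g.
Crossovers in the r–w interval produce the single-crossover classes g w R and G W r (84 + 97 = 181) plus the double crossovers (29).
RF(r–w) = (181 + 29) / 1000 = 210/1000 = 0.2100 → 21.0 m.u.

21.0 m.u.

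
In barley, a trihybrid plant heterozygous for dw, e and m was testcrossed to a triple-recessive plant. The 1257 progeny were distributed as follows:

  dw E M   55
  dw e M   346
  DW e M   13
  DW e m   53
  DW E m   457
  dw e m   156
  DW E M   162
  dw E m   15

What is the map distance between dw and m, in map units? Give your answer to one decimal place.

27.5 map units

The two most frequent reciprocal classes, dw e M and DW E m, are the parental types, so the F1 was dw e M / DW E m.
The two rarest classes, DW e M and dw E m, are the double crossovers. Comparing them with the parentals, only the dw allele has switched, so dw is the middle locus and the order is e – dw – m.
Crossovers in the dw–m interval produce the single-crossover classes dw e m and DW E M (156 + 162 = 318) plus the double crossovers (28).
RF(dw–m) = (318 + 28) / 1257 = 346/1257 = 0.2753 → 27.5 map units.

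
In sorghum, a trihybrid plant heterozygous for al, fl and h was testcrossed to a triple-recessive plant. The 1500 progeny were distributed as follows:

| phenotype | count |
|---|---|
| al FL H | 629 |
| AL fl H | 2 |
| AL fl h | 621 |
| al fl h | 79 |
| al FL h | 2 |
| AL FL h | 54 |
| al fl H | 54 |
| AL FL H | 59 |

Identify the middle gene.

h

The two most frequent reciprocal classes, al FL H and AL fl h, are the parental types, so the F1 was al FL H / AL fl h.
The two rarest classes, al FL h and AL fl H, are the double crossovers. Comparing them with the parentals, only the h allele has switched, so h is the middle locus and the order is fl – h – al.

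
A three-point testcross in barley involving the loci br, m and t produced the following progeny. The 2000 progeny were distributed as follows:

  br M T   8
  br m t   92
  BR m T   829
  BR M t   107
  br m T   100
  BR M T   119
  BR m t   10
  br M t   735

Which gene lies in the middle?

The two most frequent reciprocal classes, BR m T and br M t, are the parental types, so the F1 was BR m T / br M t.
The two rarest classes, BR m t and br M T, are the double crossovers. Comparing them with the parentals, only the t allele has switched, so t is the middle locus and the order is m – t – br.

t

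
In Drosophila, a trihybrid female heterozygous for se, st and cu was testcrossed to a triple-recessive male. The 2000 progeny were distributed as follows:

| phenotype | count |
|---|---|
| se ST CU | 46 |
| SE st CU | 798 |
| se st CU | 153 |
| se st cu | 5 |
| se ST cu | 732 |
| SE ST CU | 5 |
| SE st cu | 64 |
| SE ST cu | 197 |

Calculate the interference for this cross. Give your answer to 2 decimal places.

The two most frequent reciprocal classes, SE st CU and se ST cu, are the parental types, so the F1 was SE st CU / se ST cu.
The two rarest classes, SE ST CU and se st cu, are the double crossovers. Comparing them with the parentals, only the st allele has switched, so st is the middle locus and the order is se – st – cu.
se–st: (350 + 10)/2000 = 0.1800; st–cu: (110 + 10)/2000 = 0.0600.
Expected DCO frequency = 0.1800 × 0.0600 ≈ 0.01080; observed = 10/2000 ≈ 0.00500.
Coefficient of coincidence = 0.00500/0.01080 ≈ 0.46; interference = 1 − 0.46 = 0.54.

0.54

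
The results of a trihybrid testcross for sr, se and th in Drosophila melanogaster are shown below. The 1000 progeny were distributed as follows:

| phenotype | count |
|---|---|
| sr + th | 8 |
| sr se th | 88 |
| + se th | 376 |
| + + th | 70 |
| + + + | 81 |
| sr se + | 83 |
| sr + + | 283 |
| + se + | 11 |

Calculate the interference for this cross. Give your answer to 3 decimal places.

The two most frequent reciprocal classes, sr + + and + se th, are the parental types, so the F1 was sr + + / + se th.
The two rarest classes, sr + th and + se +, are the double crossovers. Comparing them with the parentals, only the th allele has switched, so th is the middle locus and the order is sr – th – se.
sr–th: (169 + 19)/1000 = 0.1880; th–se: (153 + 19)/1000 = 0.1720.
Expected DCO frequency = 0.1880 × 0.1720 ≈ 0.03234; observed = 19/1000 ≈ 0.01900.
Coefficient of coincidence = 0.01900/0.03234 ≈ 0.588; interference = 1 − 0.588 = 0.412.

0.412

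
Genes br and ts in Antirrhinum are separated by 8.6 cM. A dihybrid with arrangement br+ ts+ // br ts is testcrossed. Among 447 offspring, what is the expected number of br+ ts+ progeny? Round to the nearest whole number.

204

A map distance of 8.6 cM corresponds to a recombination frequency of 0.086.
The F1 is br+ ts+ / br ts, so br+ ts+ is a parental gamete class with expected frequency (1 − r)/2 = 0.914/2 = 0.4570.
Expected number = 0.4570 × 447 = 204.28 ≈ 204.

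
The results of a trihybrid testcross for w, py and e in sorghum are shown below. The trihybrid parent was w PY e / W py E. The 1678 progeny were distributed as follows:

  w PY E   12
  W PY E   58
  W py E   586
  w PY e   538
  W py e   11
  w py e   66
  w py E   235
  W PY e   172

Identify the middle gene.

e

The two rarest classes, w PY E and W py e, are the double crossovers. Comparing them with the parentals, only the e allele has switched, so e is the middle locus and the order is w – e – py.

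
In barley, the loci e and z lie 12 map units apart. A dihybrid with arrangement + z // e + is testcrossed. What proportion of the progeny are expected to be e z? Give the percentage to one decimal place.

A map distance of 12 map units corresponds to a recombination frequency of 0.120.
The F1 is + z / e +, so e z is a recombinant gamete class with expected frequency r/2 = 0.120/2 = 0.0600.
That is 0.0600 = 6.0% of the progeny.

6.0%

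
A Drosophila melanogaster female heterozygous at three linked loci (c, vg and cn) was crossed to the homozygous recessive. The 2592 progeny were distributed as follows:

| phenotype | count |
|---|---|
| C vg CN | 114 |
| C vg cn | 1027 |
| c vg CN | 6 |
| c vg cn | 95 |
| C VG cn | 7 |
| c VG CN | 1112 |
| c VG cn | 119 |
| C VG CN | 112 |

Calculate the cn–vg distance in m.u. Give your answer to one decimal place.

The two most frequent reciprocal classes, C vg cn and c VG CN, are the parental types, so the F1 was C vg cn / c VG CN.
The two rarest classes, C VG cn and c vg CN, are the double crossovers. Comparing them with the parentals, only the vg allele has switched, so vg is the middle locus and the order is c – vg – cn.
Crossovers in the vg–cn interval produce the single-crossover classes C vg CN and c VG cn (114 + 119 = 233) plus the double crossovers (13).
RF(vg–cn) = (233 + 13) / 2592 = 246/2592 = 0.0949 → 9.5 m.u.

9.5 m.u.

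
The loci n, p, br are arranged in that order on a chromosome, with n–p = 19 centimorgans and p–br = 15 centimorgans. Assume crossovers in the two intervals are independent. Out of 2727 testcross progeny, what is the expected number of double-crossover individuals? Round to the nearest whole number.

Map distances give recombination frequencies of 0.190 and 0.150 for the two intervals.
With no interference, expected double-crossover frequency = 0.190 × 0.150 = 0.02850.
Expected number = 0.02850 × 2727 = 77.72 ≈ 78.

78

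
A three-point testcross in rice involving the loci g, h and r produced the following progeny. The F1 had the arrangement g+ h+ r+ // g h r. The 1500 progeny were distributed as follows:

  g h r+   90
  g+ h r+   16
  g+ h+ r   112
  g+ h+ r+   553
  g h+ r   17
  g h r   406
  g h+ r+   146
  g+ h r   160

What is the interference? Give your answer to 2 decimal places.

0.38

The two rarest classes, g+ h r+ and g h+ r, are the double crossovers. Comparing them with the parentals, only the h allele has switched, so h is the middle locus and the order is g – h – r.
g–h: (306 + 33)/1500 = 0.2260; h–r: (202 + 33)/1500 = 0.1567.
Expected DCO frequency = 0.2260 × 0.1567 ≈ 0.03541; observed = 33/1500 ≈ 0.02200.
Coefficient of coincidence = 0.02200/0.03541 ≈ 0.62; interference = 1 − 0.62 = 0.38.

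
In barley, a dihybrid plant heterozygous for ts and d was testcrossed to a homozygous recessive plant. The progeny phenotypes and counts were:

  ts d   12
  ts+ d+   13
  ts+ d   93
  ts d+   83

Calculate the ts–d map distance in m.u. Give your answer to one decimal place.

12.4 m.u.

The two most frequent classes, ts+ d (93) and ts d+ (83), are the parental types, so the F1 was ts+ d / ts d+.
The recombinant classes are ts+ d+ and ts d: 13 + 12 = 25.
Recombination frequency = 25/201 = 0.1244 ≈ 12.4%, i.e. 12.4 m.u.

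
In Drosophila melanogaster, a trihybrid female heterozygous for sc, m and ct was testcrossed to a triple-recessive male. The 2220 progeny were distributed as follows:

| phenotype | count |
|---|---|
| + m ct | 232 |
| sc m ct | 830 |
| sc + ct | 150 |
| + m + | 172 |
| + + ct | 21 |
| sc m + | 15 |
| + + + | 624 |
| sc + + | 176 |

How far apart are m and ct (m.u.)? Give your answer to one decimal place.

The two most frequent reciprocal classes, sc m ct and + + +, are the parental types, so the F1 was sc m ct / + + +.
The two rarest classes, sc m + and + + ct, are the double crossovers. Comparing them with the parentals, only the ct allele has switched, so ct is the middle locus and the order is m – ct – sc.
Crossovers in the m–ct interval produce the single-crossover classes sc + ct and + m + (150 + 172 = 322) plus the double crossovers (36).
RF(m–ct) = (322 + 36) / 2220 = 358/2220 = 0.1613 → 16.1 m.u.

16.1 m.u.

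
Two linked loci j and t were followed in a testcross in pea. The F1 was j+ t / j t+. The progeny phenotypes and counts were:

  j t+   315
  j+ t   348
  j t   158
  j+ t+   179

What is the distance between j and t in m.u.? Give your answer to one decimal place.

33.7 m.u.

The recombinant classes are j+ t+ and j t: 179 + 158 = 337.
Recombination frequency = 337/1000 = 0.3370 ≈ 33.7%, i.e. 33.7 m.u.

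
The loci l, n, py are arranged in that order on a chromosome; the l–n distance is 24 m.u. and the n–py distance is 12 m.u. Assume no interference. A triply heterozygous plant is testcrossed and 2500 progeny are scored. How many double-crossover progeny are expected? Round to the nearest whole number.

Map distances give recombination frequencies of 0.240 and 0.120 for the two intervals.
With no interference, expected double-crossover frequency = 0.240 × 0.120 = 0.02880.
Expected number = 0.02880 × 2500 = 72.00 ≈ 72.

72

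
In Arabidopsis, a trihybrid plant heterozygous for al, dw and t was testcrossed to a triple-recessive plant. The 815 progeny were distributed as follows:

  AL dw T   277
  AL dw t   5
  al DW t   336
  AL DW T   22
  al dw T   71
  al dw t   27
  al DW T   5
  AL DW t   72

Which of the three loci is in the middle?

t

The two most frequent reciprocal classes, AL dw T and al DW t, are the parental types, so the F1 was AL dw T / al DW t.
The two rarest classes, AL dw t and al DW T, are the double crossovers. Comparing them with the parentals, only the t allele has switched, so t is the middle locus and the order is al – t – dw.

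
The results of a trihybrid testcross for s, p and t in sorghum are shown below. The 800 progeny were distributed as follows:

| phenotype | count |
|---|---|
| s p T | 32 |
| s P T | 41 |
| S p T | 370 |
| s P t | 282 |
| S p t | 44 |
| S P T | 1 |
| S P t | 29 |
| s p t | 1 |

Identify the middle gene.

The two most frequent reciprocal classes, S p T and s P t, are the parental types, so the F1 was S p T / s P t.
The two rarest classes, S P T and s p t, are the double crossovers. Comparing them with the parentals, only the p allele has switched, so p is the middle locus and the order is s – p – t.

p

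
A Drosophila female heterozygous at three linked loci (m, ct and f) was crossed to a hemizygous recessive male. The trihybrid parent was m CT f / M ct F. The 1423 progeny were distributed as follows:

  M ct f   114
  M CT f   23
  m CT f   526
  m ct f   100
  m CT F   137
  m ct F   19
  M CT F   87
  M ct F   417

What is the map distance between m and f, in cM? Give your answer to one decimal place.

The two rarest classes, M CT f and m ct F, are the double crossovers. Comparing them with the parentals, only the m allele has switched, so m is the middle locus and the order is f – m – ct.
Crossovers in the f–m interval produce the single-crossover classes m CT F and M ct f (137 + 114 = 251) plus the double crossovers (42).
RF(f–m) = (251 + 42) / 1423 = 293/1423 = 0.2059 → 20.6 cM.

20.6 cM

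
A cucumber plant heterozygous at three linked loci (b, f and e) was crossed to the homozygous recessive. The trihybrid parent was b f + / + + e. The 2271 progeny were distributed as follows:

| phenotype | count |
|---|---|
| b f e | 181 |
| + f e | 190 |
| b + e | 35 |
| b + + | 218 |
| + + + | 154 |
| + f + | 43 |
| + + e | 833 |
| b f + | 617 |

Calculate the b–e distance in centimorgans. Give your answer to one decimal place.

18.2 centimorgans

The two rarest classes, + f + and b + e, are the double crossovers. Comparing them with the parentals, only the b allele has switched, so b is the middle locus and the order is e – b – f.
Crossovers in the e–b interval produce the single-crossover classes b f e and + + + (181 + 154 = 335) plus the double crossovers (78).
RF(e–b) = (335 + 78) / 2271 = 413/2271 = 0.1819 → 18.2 centimorgans.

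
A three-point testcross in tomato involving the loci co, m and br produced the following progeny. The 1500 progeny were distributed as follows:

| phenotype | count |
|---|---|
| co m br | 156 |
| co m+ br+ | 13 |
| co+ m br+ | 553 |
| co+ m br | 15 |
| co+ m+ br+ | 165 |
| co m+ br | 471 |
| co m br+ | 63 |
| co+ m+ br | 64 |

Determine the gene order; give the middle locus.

br

The two most frequent reciprocal classes, co m+ br and co+ m br+, are the parental types, so the F1 was co m+ br / co+ m br+.
The two rarest classes, co m+ br+ and co+ m br, are the double crossovers. Comparing them with the parentals, only the br allele has switched, so br is the middle locus and the order is m – br – co.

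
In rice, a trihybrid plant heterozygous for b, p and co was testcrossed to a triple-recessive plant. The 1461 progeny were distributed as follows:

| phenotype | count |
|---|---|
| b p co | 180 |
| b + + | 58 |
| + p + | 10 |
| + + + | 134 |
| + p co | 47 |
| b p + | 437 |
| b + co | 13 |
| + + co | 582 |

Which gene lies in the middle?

The two most frequent reciprocal classes, b p + and + + co, are the parental types, so the F1 was b p + / + + co.
The two rarest classes, + p + and b + co, are the double crossovers. Comparing them with the parentals, only the b allele has switched, so b is the middle locus and the order is co – b – p.

b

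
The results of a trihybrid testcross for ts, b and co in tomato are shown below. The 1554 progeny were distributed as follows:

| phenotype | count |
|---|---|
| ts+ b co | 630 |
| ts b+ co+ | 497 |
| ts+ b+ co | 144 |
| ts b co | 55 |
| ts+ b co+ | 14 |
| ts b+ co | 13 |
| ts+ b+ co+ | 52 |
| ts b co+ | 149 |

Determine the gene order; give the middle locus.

co

The two most frequent reciprocal classes, ts b+ co+ and ts+ b co, are the parental types, so the F1 was ts b+ co+ / ts+ b co.
The two rarest classes, ts b+ co and ts+ b co+, are the double crossovers. Comparing them with the parentals, only the co allele has switched, so co is the middle locus and the order is b – co – ts.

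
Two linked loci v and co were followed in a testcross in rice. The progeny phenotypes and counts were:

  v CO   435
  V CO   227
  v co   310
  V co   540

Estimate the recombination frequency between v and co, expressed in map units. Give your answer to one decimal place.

The two most frequent classes, V co (540) and v CO (435), are the parental types, so the F1 was V co / v CO.
The recombinant classes are V CO and v co: 227 + 310 = 537.
Recombination frequency = 537/1512 = 0.3552 ≈ 35.5%, i.e. 35.5 map units.

35.5 map units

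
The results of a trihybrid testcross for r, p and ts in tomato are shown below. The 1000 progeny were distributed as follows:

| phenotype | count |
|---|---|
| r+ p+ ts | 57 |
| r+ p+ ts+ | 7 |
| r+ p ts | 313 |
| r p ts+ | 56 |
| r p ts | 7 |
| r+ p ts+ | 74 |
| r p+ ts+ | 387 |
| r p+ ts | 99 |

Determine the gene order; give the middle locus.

The two most frequent reciprocal classes, r+ p ts and r p+ ts+, are the parental types, so the F1 was r+ p ts / r p+ ts+.
The two rarest classes, r p ts and r+ p+ ts+, are the double crossovers. Comparing them with the parentals, only the r allele has switched, so r is the middle locus and the order is ts – r – p.

r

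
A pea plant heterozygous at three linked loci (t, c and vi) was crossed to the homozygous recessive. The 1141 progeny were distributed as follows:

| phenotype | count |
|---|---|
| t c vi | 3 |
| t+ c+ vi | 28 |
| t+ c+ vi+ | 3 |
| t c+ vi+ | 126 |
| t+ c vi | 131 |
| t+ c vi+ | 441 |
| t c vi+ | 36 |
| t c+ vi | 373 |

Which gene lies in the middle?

The two most frequent reciprocal classes, t+ c vi+ and t c+ vi, are the parental types, so the F1 was t+ c vi+ / t c+ vi.
The two rarest classes, t+ c+ vi+ and t c vi, are the double crossovers. Comparing them with the parentals, only the c allele has switched, so c is the middle locus and the order is vi – c – t.

c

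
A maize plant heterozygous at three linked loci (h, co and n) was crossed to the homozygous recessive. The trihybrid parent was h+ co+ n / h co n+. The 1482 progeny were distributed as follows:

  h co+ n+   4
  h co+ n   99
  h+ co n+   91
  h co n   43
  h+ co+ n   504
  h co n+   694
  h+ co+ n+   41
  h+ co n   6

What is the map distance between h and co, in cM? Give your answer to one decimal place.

The two rarest classes, h+ co n and h co+ n+, are the double crossovers. Comparing them with the parentals, only the co allele has switched, so co is the middle locus and the order is h – co – n.
Crossovers in the h–co interval produce the single-crossover classes h co+ n and h+ co n+ (99 + 91 = 190) plus the double crossovers (10).
RF(h–co) = (190 + 10) / 1482 = 200/1482 = 0.1350 → 13.5 cM.

13.5 cM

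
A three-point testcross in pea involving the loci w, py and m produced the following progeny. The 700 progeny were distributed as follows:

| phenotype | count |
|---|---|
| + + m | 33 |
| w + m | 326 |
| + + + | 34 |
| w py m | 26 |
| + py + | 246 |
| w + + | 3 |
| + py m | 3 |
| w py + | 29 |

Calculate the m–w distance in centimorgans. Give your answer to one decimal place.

The two most frequent reciprocal classes, + py + and w + m, are the parental types, so the F1 was + py + / w + m.
The two rarest classes, + py m and w + +, are the double crossovers. Comparing them with the parentals, only the m allele has switched, so m is the middle locus and the order is py – m – w.
Crossovers in the m–w interval produce the single-crossover classes w py + and + + m (29 + 33 = 62) plus the double crossovers (6).
RF(m–w) = (62 + 6) / 700 = 68/700 = 0.0971 → 9.7 centimorgans.

9.7 centimorgans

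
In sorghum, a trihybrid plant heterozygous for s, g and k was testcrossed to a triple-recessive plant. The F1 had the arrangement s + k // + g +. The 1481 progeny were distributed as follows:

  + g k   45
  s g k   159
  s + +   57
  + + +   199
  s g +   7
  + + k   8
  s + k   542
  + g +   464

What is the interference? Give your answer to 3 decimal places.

0.491

The two rarest classes, + + k and s g +, are the double crossovers. Comparing them with the parentals, only the s allele has switched, so s is the middle locus and the order is g – s – k.
g–s: (358 + 15)/1481 = 0.2519; s–k: (102 + 15)/1481 = 0.0790.
Expected DCO frequency = 0.2519 × 0.0790 ≈ 0.01990; observed = 15/1481 ≈ 0.01013.
Coefficient of coincidence = 0.01013/0.01990 ≈ 0.509; interference = 1 − 0.509 = 0.491.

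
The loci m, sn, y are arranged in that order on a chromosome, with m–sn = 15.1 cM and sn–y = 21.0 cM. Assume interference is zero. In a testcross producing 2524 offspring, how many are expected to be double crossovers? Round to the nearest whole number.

Map distances give recombination frequencies of 0.151 and 0.210 for the two intervals.
With no interference, expected double-crossover frequency = 0.151 × 0.210 = 0.03171.
Expected number = 0.03171 × 2524 = 80.04 ≈ 80.

80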